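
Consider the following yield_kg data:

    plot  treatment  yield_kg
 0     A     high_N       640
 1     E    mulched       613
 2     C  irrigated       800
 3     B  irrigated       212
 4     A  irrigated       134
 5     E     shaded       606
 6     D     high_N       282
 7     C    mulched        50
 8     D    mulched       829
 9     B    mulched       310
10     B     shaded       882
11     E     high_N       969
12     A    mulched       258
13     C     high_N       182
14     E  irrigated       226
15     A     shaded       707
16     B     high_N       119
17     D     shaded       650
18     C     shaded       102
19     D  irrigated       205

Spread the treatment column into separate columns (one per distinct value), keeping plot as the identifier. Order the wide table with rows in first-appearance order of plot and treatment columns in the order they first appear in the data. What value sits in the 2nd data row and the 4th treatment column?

With rows in first-appearance order of plot, row 2 is plot=E. treatment columns in first-appearance order: high_N, mulched, irrigated, shaded; column 4 is shaded.
Long rows with plot=E, treatment=shaded: yield_kg = 606.

606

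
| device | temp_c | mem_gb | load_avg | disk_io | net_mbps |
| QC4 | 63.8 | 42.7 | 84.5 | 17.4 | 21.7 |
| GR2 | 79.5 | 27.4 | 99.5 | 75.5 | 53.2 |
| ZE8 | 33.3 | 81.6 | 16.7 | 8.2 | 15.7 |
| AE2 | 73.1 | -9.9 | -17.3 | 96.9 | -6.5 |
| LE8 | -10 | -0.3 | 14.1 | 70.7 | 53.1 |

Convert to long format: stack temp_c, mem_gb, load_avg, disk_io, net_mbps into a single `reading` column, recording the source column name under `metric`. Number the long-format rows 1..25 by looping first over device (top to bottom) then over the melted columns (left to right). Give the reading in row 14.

25 rows total (5 × 5). Row 14: index ⌊(14-1)/5⌋ = 2 into device → ZE8; (14-1) mod 5 = 3 into the melted columns → disk_io.
So row 14 is (ZE8, disk_io, 8.2); reading = 8.2.

8.2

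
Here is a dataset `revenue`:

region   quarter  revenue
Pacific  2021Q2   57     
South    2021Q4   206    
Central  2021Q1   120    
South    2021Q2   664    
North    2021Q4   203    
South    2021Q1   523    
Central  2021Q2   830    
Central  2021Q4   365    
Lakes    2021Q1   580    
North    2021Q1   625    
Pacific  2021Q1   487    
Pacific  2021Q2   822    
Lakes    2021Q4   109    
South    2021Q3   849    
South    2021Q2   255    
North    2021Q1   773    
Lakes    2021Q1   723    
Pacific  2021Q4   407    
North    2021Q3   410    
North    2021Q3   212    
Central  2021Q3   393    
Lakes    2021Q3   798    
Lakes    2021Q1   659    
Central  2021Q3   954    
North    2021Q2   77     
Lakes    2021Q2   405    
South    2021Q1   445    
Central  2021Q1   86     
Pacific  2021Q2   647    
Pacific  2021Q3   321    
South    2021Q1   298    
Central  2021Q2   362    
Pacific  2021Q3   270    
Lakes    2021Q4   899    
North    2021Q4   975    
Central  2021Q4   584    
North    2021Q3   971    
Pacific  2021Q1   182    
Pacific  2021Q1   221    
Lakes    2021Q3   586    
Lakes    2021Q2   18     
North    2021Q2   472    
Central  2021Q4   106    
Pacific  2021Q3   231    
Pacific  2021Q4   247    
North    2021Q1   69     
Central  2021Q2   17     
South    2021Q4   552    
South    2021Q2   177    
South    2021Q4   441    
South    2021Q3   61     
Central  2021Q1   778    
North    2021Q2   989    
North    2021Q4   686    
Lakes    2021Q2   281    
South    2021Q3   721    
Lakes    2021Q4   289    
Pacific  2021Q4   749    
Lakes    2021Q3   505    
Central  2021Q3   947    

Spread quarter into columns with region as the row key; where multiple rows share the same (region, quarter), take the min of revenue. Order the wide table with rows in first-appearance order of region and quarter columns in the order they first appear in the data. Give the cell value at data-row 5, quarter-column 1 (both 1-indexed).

With rows in first-appearance order of region, row 5 is region=Lakes. quarter columns in first-appearance order: 2021Q2, 2021Q4, 2021Q1, 2021Q3; column 1 is 2021Q2.
Long rows with region=Lakes, quarter=2021Q2: min(405, 18, 281) = 18.

18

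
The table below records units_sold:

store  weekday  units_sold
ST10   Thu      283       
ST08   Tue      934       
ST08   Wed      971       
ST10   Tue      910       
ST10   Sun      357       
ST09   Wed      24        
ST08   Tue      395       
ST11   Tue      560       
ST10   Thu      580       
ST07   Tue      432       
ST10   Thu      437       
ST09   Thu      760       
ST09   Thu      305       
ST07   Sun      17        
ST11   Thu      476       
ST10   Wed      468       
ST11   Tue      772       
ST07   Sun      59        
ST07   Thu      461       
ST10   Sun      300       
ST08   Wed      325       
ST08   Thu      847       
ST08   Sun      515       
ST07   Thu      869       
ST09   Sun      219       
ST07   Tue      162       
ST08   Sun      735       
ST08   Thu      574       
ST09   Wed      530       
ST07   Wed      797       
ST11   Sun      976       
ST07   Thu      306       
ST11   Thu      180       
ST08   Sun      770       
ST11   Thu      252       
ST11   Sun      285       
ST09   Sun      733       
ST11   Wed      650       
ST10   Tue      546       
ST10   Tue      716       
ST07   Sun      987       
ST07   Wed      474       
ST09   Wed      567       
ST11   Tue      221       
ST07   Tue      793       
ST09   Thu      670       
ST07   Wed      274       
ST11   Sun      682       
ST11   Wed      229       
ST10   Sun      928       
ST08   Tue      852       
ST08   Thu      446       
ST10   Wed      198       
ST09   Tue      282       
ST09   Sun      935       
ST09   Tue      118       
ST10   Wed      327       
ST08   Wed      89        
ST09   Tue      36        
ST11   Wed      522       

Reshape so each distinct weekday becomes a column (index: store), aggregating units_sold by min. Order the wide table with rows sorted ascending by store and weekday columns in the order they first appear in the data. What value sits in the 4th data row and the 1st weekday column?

With rows sorted ascending by store, row 4 is store=ST10. weekday columns in first-appearance order: Thu, Tue, Wed, Sun; column 1 is Thu.
Long rows with store=ST10, weekday=Thu: min(283, 580, 437) = 283.

283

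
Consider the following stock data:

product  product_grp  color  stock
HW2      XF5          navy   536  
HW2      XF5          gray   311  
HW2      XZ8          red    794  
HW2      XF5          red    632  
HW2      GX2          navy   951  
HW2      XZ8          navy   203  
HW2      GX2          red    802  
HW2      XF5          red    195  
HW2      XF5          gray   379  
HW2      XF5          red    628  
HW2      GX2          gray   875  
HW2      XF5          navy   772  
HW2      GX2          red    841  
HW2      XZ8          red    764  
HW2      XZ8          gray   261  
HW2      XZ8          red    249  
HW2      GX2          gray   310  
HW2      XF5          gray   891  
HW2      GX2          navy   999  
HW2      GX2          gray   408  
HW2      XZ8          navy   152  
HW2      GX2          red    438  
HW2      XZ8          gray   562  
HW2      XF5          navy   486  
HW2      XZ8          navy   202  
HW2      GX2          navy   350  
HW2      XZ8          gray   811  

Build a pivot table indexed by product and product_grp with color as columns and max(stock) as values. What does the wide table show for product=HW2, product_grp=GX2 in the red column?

Rows with product=HW2, product_grp=GX2 and color=red: stock values are 802, 841, 438.
max(802, 841, 438) = 841.

841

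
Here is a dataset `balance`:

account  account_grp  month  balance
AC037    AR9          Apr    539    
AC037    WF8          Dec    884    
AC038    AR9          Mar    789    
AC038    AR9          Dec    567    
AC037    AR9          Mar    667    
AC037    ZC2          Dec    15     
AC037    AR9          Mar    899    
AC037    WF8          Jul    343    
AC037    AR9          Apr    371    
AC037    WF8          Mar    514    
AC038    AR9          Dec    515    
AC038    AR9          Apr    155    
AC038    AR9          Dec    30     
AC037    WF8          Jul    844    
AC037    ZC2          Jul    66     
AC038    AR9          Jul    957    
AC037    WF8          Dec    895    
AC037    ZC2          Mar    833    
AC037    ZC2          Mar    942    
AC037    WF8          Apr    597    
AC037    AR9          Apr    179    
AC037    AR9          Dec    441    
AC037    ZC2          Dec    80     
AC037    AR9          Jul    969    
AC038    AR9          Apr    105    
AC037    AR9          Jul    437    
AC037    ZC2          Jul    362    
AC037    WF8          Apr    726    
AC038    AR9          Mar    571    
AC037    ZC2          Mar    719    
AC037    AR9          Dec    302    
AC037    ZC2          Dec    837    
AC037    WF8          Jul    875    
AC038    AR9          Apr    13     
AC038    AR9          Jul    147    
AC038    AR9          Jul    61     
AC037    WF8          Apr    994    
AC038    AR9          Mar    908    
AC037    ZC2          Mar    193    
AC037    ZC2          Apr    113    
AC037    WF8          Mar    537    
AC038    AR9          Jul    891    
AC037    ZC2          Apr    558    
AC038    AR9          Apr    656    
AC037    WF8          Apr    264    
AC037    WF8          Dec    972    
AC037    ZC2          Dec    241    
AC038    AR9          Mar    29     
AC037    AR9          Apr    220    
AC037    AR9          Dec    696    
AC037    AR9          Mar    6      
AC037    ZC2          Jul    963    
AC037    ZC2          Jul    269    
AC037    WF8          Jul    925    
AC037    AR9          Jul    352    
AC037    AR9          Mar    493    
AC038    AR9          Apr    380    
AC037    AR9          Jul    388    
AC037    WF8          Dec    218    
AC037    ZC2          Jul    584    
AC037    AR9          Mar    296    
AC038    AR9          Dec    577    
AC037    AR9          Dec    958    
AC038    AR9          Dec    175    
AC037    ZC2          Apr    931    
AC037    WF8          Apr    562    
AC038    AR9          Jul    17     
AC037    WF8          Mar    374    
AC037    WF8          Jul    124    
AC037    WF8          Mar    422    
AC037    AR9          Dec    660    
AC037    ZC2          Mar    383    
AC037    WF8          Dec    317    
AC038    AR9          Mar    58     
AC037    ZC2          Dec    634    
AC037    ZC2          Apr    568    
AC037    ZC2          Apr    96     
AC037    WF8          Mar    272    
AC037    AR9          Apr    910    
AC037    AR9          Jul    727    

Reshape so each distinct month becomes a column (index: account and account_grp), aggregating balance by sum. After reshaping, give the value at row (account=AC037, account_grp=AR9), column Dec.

Rows with account=AC037, account_grp=AR9 and month=Dec: balance values are 441, 302, 696, 958, 660.
441 + 302 + 696 + 958 + 660 = 3057.

3057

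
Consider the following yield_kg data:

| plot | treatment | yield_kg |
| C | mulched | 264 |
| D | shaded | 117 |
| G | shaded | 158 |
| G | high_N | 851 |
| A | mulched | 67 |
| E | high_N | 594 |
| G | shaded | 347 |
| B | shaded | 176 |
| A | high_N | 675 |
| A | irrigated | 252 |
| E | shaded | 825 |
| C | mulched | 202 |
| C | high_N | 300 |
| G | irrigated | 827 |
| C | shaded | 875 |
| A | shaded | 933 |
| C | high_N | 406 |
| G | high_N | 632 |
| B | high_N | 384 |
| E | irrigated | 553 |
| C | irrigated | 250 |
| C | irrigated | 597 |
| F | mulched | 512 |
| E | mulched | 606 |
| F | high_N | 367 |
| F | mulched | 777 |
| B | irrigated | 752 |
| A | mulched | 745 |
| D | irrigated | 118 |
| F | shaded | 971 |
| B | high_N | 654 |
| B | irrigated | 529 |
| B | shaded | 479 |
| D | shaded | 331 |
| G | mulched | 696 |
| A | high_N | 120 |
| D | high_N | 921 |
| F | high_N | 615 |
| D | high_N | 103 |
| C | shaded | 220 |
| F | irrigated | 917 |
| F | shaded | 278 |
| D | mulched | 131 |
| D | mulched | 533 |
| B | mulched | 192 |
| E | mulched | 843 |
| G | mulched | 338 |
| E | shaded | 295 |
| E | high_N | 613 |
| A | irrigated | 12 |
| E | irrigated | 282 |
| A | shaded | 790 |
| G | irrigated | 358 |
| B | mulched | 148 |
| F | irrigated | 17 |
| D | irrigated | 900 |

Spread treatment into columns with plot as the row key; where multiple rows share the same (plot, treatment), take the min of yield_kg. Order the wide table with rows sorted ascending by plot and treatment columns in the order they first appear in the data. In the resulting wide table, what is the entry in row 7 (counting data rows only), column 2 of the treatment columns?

With rows sorted ascending by plot, row 7 is plot=G. treatment columns in first-appearance order: mulched, shaded, high_N, irrigated; column 2 is shaded.
Long rows with plot=G, treatment=shaded: min(158, 347) = 158.

158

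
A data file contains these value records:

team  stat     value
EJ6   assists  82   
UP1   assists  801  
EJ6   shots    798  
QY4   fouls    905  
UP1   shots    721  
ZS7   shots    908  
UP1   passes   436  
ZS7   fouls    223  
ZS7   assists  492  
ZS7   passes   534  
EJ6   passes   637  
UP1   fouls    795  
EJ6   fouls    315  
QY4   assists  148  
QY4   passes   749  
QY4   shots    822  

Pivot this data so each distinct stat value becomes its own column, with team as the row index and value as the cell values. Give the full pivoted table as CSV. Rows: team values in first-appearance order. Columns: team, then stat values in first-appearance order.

team,assists,shots,fouls,passes
EJ6,82,798,315,637
UP1,801,721,795,436
QY4,148,822,905,749
ZS7,492,908,223,534

Columns: team plus the 4 distinct stat values (assists, shots, fouls, passes).
For example, row EJ6 column assists takes value=82 from the long row (EJ6, assists).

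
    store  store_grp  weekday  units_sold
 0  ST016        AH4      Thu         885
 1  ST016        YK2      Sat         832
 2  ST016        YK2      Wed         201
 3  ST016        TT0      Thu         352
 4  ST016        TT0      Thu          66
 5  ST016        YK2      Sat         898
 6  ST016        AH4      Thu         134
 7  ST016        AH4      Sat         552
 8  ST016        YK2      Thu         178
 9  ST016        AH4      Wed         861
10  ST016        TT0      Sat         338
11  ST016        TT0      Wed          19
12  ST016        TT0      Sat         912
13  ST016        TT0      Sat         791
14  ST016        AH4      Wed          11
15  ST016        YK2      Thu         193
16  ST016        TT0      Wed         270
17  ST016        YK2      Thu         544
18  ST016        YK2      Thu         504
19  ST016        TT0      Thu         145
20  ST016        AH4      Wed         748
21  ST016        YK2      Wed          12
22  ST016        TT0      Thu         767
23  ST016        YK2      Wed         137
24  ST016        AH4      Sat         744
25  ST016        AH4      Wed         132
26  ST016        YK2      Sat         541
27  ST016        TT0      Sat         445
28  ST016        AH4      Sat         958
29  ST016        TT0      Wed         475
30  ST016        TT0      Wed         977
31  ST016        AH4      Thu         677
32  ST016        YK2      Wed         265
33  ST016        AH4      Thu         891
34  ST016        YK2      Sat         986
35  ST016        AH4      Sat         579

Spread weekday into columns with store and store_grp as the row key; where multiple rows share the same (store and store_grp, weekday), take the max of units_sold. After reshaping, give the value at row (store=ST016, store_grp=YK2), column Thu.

Rows with store=ST016, store_grp=YK2 and weekday=Thu: units_sold values are 178, 193, 544, 504.
max(178, 193, 544, 504) = 544.

544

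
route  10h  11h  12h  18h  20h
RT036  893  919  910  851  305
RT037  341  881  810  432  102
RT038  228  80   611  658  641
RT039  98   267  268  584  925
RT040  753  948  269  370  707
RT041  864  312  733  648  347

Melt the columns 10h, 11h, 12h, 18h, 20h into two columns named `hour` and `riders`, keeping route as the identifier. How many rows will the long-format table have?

30

6 route values × 5 melted columns = 30 rows.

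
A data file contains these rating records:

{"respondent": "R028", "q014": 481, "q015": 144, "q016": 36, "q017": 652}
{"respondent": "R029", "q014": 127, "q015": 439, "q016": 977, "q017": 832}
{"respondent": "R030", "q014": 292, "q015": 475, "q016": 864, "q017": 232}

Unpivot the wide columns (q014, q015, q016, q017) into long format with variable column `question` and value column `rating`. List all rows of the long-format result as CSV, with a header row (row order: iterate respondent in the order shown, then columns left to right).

Each (respondent, column) pair becomes one row: 3 × 4 = 12 rows.
For example, (R028, q014) → rating=481.

respondent,question,rating
R028,q014,481
R028,q015,144
R028,q016,36
R028,q017,652
R029,q014,127
R029,q015,439
R029,q016,977
R029,q017,832
R030,q014,292
R030,q015,475
R030,q016,864
R030,q017,232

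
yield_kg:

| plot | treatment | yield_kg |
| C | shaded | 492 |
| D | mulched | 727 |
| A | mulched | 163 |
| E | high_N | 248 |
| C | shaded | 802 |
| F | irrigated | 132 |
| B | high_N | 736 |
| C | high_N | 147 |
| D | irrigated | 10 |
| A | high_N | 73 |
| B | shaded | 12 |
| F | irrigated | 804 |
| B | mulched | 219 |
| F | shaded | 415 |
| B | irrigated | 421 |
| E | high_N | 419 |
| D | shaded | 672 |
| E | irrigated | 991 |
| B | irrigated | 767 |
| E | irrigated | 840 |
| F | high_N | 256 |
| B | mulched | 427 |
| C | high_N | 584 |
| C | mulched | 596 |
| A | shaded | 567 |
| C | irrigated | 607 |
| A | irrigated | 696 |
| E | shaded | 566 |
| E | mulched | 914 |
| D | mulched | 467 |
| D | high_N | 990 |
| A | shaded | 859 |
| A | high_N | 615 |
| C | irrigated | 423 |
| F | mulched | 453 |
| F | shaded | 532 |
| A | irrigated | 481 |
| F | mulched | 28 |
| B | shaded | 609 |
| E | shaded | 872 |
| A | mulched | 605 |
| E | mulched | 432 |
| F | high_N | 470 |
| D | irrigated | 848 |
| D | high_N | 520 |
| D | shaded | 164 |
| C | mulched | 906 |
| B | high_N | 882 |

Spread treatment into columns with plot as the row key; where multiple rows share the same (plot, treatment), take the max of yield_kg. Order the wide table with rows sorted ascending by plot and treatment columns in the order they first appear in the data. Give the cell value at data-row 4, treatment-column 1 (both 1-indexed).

672

With rows sorted ascending by plot, row 4 is plot=D. treatment columns in first-appearance order: shaded, mulched, high_N, irrigated; column 1 is shaded.
Long rows with plot=D, treatment=shaded: max(672, 164) = 672.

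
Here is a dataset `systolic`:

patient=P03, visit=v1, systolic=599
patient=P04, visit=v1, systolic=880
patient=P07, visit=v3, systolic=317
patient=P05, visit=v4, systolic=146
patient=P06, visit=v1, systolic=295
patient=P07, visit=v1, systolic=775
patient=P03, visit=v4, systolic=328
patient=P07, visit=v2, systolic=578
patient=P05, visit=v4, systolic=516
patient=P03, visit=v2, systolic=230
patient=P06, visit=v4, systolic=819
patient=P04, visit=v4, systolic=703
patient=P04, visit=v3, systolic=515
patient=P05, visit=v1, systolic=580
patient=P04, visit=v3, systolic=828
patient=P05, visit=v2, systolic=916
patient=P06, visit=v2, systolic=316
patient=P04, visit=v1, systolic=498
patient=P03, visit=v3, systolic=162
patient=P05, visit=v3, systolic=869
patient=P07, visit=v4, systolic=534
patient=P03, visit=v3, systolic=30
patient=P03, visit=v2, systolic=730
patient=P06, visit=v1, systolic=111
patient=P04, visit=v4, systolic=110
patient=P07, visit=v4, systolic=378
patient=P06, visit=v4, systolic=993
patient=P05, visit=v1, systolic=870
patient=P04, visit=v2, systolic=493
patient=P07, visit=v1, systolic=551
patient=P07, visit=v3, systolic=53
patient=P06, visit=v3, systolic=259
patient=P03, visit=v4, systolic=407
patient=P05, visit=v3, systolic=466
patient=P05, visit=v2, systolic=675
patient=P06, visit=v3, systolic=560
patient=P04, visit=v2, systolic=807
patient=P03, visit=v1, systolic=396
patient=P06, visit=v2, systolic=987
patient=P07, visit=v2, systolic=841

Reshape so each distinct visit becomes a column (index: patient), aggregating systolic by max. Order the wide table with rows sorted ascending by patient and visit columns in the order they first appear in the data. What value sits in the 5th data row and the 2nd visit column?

With rows sorted ascending by patient, row 5 is patient=P07. visit columns in first-appearance order: v1, v3, v4, v2; column 2 is v3.
Long rows with patient=P07, visit=v3: max(317, 53) = 317.

317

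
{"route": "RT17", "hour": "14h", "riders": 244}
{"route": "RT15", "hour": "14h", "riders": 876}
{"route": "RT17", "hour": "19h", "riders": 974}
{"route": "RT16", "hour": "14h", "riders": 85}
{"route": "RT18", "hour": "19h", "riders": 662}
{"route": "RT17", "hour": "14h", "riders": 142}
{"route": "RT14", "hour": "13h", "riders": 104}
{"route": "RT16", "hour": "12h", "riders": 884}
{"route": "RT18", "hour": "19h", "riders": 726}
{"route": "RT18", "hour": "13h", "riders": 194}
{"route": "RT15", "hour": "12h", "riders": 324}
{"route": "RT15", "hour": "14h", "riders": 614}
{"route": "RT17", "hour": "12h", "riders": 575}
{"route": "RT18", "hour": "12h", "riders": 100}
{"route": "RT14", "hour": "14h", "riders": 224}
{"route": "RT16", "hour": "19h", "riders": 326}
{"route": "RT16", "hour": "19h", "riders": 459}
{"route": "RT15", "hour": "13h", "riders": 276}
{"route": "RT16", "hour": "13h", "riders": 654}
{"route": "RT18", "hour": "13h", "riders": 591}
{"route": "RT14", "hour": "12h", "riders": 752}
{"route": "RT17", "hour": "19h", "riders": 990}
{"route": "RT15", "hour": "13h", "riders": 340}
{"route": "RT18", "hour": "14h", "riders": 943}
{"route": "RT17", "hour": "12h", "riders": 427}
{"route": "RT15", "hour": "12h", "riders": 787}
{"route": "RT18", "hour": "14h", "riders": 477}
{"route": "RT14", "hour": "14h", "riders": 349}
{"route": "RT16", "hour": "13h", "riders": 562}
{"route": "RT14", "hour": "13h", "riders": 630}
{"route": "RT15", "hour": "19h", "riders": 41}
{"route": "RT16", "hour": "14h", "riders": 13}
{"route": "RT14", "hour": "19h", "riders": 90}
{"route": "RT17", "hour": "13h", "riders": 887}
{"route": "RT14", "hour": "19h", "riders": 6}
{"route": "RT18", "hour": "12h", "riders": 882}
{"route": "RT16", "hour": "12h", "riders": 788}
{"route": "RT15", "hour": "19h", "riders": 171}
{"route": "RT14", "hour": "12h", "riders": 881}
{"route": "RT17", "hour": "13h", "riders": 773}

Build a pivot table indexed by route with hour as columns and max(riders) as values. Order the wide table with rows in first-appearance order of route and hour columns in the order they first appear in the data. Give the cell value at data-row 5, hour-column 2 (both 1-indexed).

90

With rows in first-appearance order of route, row 5 is route=RT14. hour columns in first-appearance order: 14h, 19h, 13h, 12h; column 2 is 19h.
Long rows with route=RT14, hour=19h: max(90, 6) = 90.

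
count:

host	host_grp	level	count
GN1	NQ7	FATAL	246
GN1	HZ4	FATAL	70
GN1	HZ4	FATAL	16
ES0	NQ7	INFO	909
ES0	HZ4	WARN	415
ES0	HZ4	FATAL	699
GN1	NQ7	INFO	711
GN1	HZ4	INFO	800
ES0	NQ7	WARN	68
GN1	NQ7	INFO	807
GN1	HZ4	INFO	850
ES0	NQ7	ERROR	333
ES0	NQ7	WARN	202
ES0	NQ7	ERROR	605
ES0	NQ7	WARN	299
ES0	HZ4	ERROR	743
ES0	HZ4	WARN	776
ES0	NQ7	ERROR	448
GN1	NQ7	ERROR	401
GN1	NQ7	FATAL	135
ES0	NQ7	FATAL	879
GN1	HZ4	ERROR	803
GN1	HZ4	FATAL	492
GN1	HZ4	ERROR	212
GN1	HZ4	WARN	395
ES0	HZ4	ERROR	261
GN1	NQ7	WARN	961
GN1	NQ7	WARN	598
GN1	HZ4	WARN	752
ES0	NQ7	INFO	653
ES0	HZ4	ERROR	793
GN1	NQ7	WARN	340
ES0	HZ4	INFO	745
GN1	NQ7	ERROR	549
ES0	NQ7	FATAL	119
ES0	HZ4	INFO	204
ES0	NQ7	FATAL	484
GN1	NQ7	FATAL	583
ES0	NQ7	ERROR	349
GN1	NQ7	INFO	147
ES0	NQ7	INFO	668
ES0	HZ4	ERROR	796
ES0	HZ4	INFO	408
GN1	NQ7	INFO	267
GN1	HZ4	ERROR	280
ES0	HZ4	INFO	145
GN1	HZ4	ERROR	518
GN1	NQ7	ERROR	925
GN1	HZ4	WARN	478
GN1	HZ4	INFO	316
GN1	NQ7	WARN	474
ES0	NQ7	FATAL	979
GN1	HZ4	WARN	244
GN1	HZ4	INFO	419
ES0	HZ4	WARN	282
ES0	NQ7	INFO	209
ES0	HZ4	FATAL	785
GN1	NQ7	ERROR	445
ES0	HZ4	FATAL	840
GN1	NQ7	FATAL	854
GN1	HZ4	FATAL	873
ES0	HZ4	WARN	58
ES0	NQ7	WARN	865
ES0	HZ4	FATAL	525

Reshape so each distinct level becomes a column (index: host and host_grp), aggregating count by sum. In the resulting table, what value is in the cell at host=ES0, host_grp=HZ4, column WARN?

Rows with host=ES0, host_grp=HZ4 and level=WARN: count values are 415, 776, 282, 58.
415 + 776 + 282 + 58 = 1531.

1531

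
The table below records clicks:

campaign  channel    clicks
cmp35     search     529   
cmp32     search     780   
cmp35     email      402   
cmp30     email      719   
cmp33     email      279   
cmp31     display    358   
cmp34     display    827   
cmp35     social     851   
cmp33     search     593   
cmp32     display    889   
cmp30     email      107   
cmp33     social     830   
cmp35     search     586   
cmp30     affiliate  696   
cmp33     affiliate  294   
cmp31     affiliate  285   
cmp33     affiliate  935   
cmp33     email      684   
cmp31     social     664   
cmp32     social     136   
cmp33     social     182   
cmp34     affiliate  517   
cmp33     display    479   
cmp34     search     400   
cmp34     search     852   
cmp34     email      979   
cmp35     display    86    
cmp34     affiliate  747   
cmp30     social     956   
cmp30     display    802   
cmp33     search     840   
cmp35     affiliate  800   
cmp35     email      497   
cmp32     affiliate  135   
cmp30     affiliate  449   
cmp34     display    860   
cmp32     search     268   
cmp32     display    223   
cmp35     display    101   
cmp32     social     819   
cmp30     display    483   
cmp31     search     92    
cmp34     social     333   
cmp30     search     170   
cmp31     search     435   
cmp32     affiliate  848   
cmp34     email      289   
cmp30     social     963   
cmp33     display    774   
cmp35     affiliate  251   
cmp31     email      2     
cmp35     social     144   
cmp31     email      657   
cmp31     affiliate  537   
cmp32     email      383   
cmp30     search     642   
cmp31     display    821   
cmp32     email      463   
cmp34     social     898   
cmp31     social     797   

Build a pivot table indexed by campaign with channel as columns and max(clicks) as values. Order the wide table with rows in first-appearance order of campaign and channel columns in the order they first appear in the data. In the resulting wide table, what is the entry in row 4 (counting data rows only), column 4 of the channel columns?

With rows in first-appearance order of campaign, row 4 is campaign=cmp33. channel columns in first-appearance order: search, email, display, social, affiliate; column 4 is social.
Long rows with campaign=cmp33, channel=social: max(830, 182) = 830.

830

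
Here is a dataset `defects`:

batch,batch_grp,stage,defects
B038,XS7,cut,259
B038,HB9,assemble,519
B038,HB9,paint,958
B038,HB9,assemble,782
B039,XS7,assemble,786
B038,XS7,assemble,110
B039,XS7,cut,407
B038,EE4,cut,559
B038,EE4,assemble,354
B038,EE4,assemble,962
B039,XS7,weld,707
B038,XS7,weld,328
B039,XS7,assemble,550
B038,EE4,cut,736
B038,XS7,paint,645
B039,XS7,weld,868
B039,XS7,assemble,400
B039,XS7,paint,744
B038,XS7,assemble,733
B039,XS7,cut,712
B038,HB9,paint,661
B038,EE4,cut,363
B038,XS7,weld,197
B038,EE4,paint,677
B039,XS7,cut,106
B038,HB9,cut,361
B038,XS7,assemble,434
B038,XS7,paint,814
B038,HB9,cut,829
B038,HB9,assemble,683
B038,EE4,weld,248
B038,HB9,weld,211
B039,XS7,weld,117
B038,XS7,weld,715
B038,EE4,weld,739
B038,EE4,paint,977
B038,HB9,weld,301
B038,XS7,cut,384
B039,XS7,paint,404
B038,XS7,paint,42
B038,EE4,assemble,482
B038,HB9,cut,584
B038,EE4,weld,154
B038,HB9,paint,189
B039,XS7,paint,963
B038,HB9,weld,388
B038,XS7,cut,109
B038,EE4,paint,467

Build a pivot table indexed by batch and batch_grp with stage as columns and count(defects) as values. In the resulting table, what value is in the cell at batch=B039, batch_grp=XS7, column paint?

Rows with batch=B039, batch_grp=XS7 and stage=paint: defects values are 744, 404, 963.
3 rows match — count = 3.

3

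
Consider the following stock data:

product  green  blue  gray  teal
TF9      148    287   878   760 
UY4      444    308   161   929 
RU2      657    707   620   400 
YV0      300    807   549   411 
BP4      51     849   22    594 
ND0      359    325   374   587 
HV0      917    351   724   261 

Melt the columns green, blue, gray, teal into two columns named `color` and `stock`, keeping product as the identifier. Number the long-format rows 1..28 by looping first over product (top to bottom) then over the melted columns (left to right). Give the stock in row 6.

28 rows total (7 × 4). Row 6: index ⌊(6-1)/4⌋ = 1 into product → UY4; (6-1) mod 4 = 1 into the melted columns → blue.
So row 6 is (UY4, blue, 308); stock = 308.

308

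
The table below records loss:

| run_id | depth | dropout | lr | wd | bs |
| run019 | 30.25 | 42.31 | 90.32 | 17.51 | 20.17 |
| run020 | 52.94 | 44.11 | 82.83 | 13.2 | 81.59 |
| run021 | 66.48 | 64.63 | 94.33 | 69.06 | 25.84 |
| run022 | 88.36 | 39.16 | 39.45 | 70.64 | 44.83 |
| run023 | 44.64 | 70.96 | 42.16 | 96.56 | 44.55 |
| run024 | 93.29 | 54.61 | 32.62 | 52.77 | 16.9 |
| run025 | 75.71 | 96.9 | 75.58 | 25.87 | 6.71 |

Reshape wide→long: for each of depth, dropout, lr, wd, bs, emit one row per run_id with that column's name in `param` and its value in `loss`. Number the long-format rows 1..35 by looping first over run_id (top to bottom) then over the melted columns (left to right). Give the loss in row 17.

35 rows total (7 × 5). Row 17: index ⌊(17-1)/5⌋ = 3 into run_id → run022; (17-1) mod 5 = 1 into the melted columns → dropout.
So row 17 is (run022, dropout, 39.16); loss = 39.16.

39.16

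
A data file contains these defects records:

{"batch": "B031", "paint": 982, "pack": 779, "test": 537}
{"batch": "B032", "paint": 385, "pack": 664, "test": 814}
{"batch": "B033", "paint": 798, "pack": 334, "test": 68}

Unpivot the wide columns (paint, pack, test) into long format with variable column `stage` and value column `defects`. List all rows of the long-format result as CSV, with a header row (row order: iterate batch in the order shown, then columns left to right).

batch,stage,defects
B031,paint,982
B031,pack,779
B031,test,537
B032,paint,385
B032,pack,664
B032,test,814
B033,paint,798
B033,pack,334
B033,test,68

Each (batch, column) pair becomes one row: 3 × 3 = 9 rows.
For example, (B031, paint) → defects=982.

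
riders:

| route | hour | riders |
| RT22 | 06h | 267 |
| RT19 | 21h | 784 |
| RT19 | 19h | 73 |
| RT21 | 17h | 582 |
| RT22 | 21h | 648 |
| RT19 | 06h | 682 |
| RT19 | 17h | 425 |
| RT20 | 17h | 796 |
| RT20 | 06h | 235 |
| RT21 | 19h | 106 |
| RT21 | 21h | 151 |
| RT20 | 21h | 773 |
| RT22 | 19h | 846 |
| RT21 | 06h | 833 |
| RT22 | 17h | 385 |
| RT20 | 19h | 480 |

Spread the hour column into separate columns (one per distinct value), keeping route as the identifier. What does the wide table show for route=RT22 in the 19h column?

Wide layout: rows indexed by route, columns are the 4 distinct hour values (06h, 21h, 19h, 17h).
Cell (route=RT22, hour=19h) draws from the long row where route=RT22 and hour=19h, which has riders=846.

846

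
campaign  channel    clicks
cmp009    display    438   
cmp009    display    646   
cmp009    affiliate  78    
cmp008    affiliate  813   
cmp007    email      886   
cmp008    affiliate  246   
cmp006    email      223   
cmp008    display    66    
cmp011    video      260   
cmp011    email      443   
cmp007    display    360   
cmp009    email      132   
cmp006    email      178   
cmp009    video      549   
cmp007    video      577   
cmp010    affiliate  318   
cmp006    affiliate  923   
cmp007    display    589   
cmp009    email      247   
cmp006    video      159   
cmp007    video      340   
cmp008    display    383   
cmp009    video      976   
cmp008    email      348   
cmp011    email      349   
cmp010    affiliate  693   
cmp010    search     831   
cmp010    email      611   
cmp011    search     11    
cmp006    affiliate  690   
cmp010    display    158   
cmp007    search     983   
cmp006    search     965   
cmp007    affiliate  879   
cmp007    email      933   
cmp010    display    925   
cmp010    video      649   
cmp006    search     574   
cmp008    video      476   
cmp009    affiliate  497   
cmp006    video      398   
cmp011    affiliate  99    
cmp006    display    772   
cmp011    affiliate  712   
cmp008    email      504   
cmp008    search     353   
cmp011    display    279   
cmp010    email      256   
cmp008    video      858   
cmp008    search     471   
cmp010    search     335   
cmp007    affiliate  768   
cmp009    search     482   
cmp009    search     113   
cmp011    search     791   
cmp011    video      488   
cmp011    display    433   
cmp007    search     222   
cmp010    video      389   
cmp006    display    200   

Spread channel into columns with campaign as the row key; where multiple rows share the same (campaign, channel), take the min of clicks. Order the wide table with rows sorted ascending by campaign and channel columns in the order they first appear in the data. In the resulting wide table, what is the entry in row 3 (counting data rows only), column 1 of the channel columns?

With rows sorted ascending by campaign, row 3 is campaign=cmp008. channel columns in first-appearance order: display, affiliate, email, video, search; column 1 is display.
Long rows with campaign=cmp008, channel=display: min(66, 383) = 66.

66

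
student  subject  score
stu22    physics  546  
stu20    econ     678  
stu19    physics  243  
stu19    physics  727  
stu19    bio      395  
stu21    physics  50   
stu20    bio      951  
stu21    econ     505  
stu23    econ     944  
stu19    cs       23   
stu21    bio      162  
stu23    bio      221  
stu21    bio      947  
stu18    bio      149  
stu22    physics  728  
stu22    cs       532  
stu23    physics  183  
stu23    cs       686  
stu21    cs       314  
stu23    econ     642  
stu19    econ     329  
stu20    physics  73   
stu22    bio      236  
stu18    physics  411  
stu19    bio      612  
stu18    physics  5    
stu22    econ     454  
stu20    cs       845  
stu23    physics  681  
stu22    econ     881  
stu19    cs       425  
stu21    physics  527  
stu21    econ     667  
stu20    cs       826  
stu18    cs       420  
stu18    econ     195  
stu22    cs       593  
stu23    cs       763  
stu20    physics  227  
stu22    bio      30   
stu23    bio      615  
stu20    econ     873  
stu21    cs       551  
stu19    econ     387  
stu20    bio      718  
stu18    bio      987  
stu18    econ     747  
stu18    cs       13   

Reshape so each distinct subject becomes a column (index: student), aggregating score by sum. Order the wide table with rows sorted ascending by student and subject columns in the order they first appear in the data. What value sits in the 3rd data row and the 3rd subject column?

1669

With rows sorted ascending by student, row 3 is student=stu20. subject columns in first-appearance order: physics, econ, bio, cs; column 3 is bio.
Long rows with student=stu20, subject=bio: 951 + 718 = 1669.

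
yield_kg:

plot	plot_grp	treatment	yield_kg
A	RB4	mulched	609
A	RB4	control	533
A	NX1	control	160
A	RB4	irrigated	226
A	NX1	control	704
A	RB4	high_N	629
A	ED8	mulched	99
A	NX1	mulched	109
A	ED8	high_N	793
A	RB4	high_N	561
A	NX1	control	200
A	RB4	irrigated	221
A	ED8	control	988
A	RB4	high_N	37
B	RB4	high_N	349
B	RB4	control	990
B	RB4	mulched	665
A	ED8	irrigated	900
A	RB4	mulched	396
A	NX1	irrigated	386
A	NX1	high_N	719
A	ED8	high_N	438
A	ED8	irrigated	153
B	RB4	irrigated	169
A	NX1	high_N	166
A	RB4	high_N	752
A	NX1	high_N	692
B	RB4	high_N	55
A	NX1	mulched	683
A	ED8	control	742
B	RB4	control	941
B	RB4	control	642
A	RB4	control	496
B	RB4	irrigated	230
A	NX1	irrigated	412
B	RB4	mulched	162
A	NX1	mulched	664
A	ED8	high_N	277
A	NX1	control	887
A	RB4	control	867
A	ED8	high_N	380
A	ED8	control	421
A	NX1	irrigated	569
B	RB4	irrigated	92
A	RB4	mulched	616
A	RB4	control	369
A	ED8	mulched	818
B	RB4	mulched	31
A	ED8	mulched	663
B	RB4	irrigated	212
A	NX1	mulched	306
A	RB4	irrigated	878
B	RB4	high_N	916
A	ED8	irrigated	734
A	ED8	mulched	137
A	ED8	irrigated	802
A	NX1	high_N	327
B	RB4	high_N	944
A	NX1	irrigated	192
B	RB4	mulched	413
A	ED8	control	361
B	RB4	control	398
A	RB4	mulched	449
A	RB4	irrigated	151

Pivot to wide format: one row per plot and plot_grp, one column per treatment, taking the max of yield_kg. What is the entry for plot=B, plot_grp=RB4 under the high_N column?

Rows with plot=B, plot_grp=RB4 and treatment=high_N: yield_kg values are 349, 55, 916, 944.
max(349, 55, 916, 944) = 944.

944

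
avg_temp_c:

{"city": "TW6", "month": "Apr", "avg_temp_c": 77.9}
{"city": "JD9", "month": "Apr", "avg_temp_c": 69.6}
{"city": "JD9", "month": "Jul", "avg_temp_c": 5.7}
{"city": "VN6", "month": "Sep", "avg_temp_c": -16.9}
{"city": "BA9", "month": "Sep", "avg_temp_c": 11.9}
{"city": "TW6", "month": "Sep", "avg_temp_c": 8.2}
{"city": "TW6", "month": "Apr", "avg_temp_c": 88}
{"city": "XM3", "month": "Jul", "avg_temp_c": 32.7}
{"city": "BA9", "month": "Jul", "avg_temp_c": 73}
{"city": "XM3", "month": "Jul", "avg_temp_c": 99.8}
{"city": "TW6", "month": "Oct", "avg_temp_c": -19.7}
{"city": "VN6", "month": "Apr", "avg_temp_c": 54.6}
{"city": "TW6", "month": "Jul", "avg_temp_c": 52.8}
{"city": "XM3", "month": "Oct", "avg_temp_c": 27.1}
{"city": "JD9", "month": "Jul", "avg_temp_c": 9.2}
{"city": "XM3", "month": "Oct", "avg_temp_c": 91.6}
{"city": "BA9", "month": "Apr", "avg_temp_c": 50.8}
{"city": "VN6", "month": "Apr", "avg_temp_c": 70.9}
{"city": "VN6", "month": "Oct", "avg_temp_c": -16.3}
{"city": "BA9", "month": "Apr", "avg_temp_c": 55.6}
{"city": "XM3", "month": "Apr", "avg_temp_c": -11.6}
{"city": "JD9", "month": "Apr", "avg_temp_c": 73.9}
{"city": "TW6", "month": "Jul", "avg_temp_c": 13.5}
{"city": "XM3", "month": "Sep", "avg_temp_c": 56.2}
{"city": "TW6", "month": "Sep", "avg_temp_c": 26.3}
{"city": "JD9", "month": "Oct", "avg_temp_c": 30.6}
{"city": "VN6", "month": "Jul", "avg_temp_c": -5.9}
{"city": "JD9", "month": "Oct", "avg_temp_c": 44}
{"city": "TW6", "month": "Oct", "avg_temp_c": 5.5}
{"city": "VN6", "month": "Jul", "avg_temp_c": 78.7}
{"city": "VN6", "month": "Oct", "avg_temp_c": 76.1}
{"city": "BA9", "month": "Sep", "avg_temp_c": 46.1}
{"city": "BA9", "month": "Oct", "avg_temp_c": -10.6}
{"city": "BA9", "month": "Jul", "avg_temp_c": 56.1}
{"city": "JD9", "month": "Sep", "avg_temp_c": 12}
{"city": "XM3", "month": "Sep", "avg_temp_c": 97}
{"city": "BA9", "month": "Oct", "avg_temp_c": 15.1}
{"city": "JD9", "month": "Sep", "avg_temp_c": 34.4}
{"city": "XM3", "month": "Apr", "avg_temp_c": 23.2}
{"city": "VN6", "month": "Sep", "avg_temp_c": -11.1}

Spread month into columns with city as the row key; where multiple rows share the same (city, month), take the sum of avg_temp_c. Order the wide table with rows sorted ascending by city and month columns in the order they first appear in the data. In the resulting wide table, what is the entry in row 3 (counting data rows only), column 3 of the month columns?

With rows sorted ascending by city, row 3 is city=TW6. month columns in first-appearance order: Apr, Jul, Sep, Oct; column 3 is Sep.
Long rows with city=TW6, month=Sep: 8.2 + 26.3 = 34.5.

34.5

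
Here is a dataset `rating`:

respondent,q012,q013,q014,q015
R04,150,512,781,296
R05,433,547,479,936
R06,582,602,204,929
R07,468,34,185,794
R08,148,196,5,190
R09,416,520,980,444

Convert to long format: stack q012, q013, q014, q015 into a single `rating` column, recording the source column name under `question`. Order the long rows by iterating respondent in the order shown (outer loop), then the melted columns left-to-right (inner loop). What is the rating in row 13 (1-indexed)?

24 rows total (6 × 4). Row 13: index ⌊(13-1)/4⌋ = 3 into respondent → R07; (13-1) mod 4 = 0 into the melted columns → q012.
So row 13 is (R07, q012, 468); rating = 468.

468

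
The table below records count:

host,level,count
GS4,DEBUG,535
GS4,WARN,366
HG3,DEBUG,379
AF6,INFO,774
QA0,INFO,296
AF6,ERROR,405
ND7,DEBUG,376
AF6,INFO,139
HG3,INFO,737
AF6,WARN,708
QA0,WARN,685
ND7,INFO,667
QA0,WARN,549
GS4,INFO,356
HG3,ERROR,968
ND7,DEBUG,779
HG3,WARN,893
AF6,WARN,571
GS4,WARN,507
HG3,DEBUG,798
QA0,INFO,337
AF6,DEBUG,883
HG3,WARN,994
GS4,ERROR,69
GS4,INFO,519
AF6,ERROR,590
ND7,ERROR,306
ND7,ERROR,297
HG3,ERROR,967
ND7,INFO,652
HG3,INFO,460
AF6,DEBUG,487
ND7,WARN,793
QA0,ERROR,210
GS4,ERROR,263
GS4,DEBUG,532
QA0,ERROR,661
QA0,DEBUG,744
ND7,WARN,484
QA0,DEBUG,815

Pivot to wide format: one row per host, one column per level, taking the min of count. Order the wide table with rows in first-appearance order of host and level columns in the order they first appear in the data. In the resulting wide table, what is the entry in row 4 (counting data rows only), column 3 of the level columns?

With rows in first-appearance order of host, row 4 is host=QA0. level columns in first-appearance order: DEBUG, WARN, INFO, ERROR; column 3 is INFO.
Long rows with host=QA0, level=INFO: min(296, 337) = 296.

296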